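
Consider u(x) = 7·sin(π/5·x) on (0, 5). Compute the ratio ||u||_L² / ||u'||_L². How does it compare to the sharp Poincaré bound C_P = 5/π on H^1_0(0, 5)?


||u||_L² / ||u'||_L² = 5/π = C_P.

u(x) = 7·sin(π/5·x), so u'(x) = 7*π*cos(π*x/5)/5.
Writing u(x) = A·sin(kπx/L) with A = 7 and k = 1, use ∫_0^L sin²(kπx/L) dx = L/2 and ∫_0^L cos²(kπx/L) dx = L/2.
u² = 49·sin²(π/5·x) and (u')² = 49*π^2/25·cos²(π/5·x), and each of sin², cos² integrates to L/2 = 5/2 over (0, 5).
∫_0^5 u² dx = 245/2, so ||u||_L² = 7*sqrt(10)/2.
∫_0^5 (u')² dx = 49*π^2/10, so ||u'||_L² = 7*sqrt(10)*π/10.
Ratio ||u||_L² / ||u'||_L² = 5/π.
Sharp Poincaré constant on H^1_0(0, 5) is C_P = L/π = 5/π, achieved by sin(π/5·x).
This is the k = 1 eigenfunction (up to amplitude), so the ratio equals the sharp Poincaré constant exactly.


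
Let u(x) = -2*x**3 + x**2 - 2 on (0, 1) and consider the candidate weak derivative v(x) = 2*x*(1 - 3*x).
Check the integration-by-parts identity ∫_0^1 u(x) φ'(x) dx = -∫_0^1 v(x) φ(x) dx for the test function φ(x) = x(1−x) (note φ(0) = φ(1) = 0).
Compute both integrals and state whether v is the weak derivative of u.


LHS = 2/15, RHS = 2/15. Yes, v = u' weakly.

u(x) = -2*x**3 + x**2 - 2, classical derivative u'(x) = -6*x**2 + 2*x.
φ(x) = x(1−x), so φ'(x) = 1 - 2*x.
Note φ(0) = φ(1) = 0, so the boundary term u·φ vanishes.
LHS = ∫_0^1 u(x) φ'(x) dx = ∫_0^1 (4*x^4 - 4*x^3 + x^2 + 4*x - 2) dx. Term by term:
  ∫_0^1 4*x^4 dx = 4/5;  ∫_0^1 -4*x^3 dx = -1;  ∫_0^1 x^2 dx = 1/3;
  ∫_0^1 4*x dx = 2;  ∫_0^1 -2 dx = -2.
Sum: 4/5 − 1 + 1/3 + 2 − 2 = 2/15.
So LHS = 2/15.
∫_0^1 v(x) φ(x) dx = ∫_0^1 (6*x^4 - 8*x^3 + 2*x^2) dx. Term by term:
  ∫_0^1 6*x^4 dx = 6/5;  ∫_0^1 -8*x^3 dx = -2;  ∫_0^1 2*x^2 dx = 2/3.
Sum: 6/5 − 2 + 2/3 = -2/15.
So RHS = -∫_0^1 v(x) φ(x) dx = 2/15.
LHS = RHS, so the identity holds for this test φ.
Moreover u is smooth here and v(x) = u'(x) = -6*x**2 + 2*x pointwise, so the identity holds for every test function. Hence v is the weak derivative of u.


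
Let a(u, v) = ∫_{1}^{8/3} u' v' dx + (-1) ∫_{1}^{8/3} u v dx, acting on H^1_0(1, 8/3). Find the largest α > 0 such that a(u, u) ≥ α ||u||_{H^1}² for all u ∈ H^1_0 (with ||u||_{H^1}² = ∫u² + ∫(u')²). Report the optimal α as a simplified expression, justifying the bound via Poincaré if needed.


α = (-25 + 9*π^2)/(25 + 9*π^2)

Coercivity of a(·,·) on H^1_0(1, 8/3) means a(u, u) ≥ α ||u||_{H^1}² for every u ∈ H^1_0.
The interval has length L = 5/3, and Poincaré/coercivity depend only on L. Here a(u, u) = ∫(u')² + (-1)·∫u².
Here c = -1 < 0 with |c| < (π/L)² = 9*π^2/25, so coercivity still holds. The condition a(u,u) ≥ α||u||_{H^1}² reads (1−α)∫(u')² ≥ (α−c)∫u². Any admissible α is ≤ 1 (rapidly oscillating u have ∫u²/∫(u')² → 0), and α = 1 would force 0 ≥ (1−c)∫u², impossible since c < 1; so 1−α > 0. By the sharp Poincaré inequality on H^1_0 of an interval of length L, ∫(u')² ≥ (π/L)²∫u² with equality for the first sine mode sin(π(x−x₀)/L) (x₀ the left endpoint), so the inequality holds for all u iff (1−α)(π/L)² ≥ α − c, i.e. α ≤ ((π/L)² + c)/((π/L)² + 1) = (1 + c(L/π)²)/(1 + (L/π)²). (Direct route, valid since c ≤ 0: Poincaré gives c∫u² ≥ c(L/π)²∫(u')², so a(u,u) ≥ (1 + c(L/π)²)∫(u')², while ||u||_{H^1}² ≤ (1 + (L/π)²)∫(u')²; dividing yields the same α.) With (π/L)² = 9*π^2/25 and c = -1, the largest admissible constant is α = ((π/L)² + c)/((π/L)² + 1).
Simplifying, α = (-25 + 9*π^2)/(25 + 9*π^2).


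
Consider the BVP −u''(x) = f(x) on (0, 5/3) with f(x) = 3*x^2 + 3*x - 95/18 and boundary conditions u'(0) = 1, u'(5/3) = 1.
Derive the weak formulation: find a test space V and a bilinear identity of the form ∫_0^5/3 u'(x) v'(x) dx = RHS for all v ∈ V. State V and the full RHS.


V = H^1(0, 5/3) (v unrestricted at boundary; u is determined up to an additive constant); weak form: ∫_0^5/3 u'v' dx = ∫_0^5/3 (3*x^2 + 3*x - 95/18) v dx + v(5/3) − v(0) for all v ∈ V.

Multiply both sides by a test function v and integrate from 0 to 5/3:
  ∫_0^5/3 −u''(x) v(x) dx = ∫_0^5/3 f(x) v(x) dx.
Integrate the LHS by parts once:
  ∫_0^5/3 −u'' v dx = −[u'(x) v(x)]_0^5/3 + ∫_0^5/3 u'(x) v'(x) dx.
Thus ∫_0^5/3 u'(x) v'(x) dx = ∫_0^5/3 f(x) v(x) dx + [u'(x) v(x)]_0^5/3.
Choose V so that boundary terms are either known or forced to vanish.
u has inhomogeneous Neumann u'(0) = 1, u'(5/3) = 1. [u' v]_0^5/3 = (1)·v(5/3) − (1)·v(0) = v(5/3) − v(0). Take V = H^1(0, 5/3); boundary term becomes part of RHS.
Weak formulation: find u (satisfying any essential BC) such that ∫_0^5/3 u'(x) v'(x) dx = ∫_0^5/3 f v dx + v(5/3) − v(0) for all v ∈ V (Neumann data are natural BCs: they enter the RHS as boundary terms).
Substituting f(x) = 3*x^2 + 3*x - 95/18, the right-hand side is ∫_0^5/3 (3*x^2 + 3*x - 95/18) v dx + v(5/3) − v(0).
Compatibility check (pure Neumann): taking v ≡ 1 ∈ V gives 0 = ∫_0^5/3 f dx + (1) − (1), i.e. ∫_0^5/3 f dx must equal u'(0) − u'(5/3) = 0. Indeed ∫_0^5/3 (3*x^2 + 3*x - 95/18) dx = 0, so the data are compatible. The solution is then unique only up to an additive constant (fix it e.g. by requiring ∫_0^5/3 u dx = 0).


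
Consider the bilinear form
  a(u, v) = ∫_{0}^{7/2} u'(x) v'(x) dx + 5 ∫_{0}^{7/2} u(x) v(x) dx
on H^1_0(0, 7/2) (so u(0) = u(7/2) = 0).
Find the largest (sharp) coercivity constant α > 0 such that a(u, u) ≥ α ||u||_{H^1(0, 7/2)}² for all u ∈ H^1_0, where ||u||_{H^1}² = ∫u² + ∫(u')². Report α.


α = 1

Coercivity of a(·,·) on H^1_0(0, 7/2) means a(u, u) ≥ α ||u||_{H^1}² for every u ∈ H^1_0.
The interval has length L = 7/2, and Poincaré/coercivity depend only on L. Here a(u, u) = ∫(u')² + (5)·∫u².
Here c = 5 ≥ 1, so a(u,u) = ∫(u')² + c∫u² ≥ ∫(u')² + ∫u² = ||u||_{H^1}², i.e. α = 1 works. No larger α is possible: a(u,u) ≥ α||u||_{H^1}² means (1−α)∫(u')² ≥ (α−c)∫u², and for the modes u_n = sin(nπ(x−x₀)/L) (x₀ the left endpoint) one has ∫u_n²/∫(u_n')² = (L/(nπ))² → 0, so a(u_n,u_n)/||u_n||_{H^1}² → 1. Hence the optimal constant is α = 1.
Therefore α = 1.


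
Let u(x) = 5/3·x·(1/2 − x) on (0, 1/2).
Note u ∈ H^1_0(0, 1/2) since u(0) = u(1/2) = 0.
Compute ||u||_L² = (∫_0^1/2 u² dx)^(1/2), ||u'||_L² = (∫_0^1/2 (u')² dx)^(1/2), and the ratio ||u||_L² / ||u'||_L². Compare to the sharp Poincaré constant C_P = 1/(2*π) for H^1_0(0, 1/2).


||u||_L² / ||u'||_L² = sqrt(10)/20 < C_P = 1/(2*π).

u(x) = 5/3·x·(1/2 − x), so u'(x) = 5/6 - 10*x/3.
u(x) = 5/3·x·(1/2 − x) vanishes at x = 0 and x = 1/2, so u ∈ H^1_0(0, 1/2). Differentiate via the product rule and integrate the resulting polynomials term by term.
  ∫_0^1/2 u² dx = ∫_0^1/2 (25*x^4/9 - 25*x^3/9 + 25*x^2/36) dx. Term by term:
    ∫_0^1/2 25*x^4/9 dx = 5/288;  ∫_0^1/2 -25*x^3/9 dx = -25/576;  ∫_0^1/2 25*x^2/36 dx = 25/864.
  Sum: 5/288 − 25/576 + 25/864 = 5/1728.
  ∫_0^1/2 (u')² dx = ∫_0^1/2 (100*x^2/9 - 50*x/9 + 25/36) dx. Term by term:
    ∫_0^1/2 100*x^2/9 dx = 25/54;  ∫_0^1/2 -50*x/9 dx = -25/36;  ∫_0^1/2 25/36 dx = 25/72.
  Sum: 25/54 − 25/36 + 25/72 = 25/216.
∫_0^1/2 u² dx = 5/1728, so ||u||_L² = sqrt(15)/72.
∫_0^1/2 (u')² dx = 25/216, so ||u'||_L² = 5*sqrt(6)/36.
Ratio ||u||_L² / ||u'||_L² = sqrt(10)/20.
Sharp Poincaré constant on H^1_0(0, 1/2) is C_P = L/π = 1/(2*π), achieved by sin(2*π·x).
A polynomial bump cannot attain the sharp Poincaré constant (only the first sine eigenfunction does), so the ratio is strictly less than C_P, consistent with ||u||_L² ≤ C_P ||u'||_L².


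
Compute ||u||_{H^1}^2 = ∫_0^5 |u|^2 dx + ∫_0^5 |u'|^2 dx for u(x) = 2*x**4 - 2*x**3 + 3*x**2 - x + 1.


||u||_{H^1}^2 = 145978585/126

The H^1 norm (squared) on an interval (0, L) is
  ||u||_{H^1}^2 = ∫_0^L u(x)^2 dx + ∫_0^L u'(x)^2 dx.
Compute u'(x) = 8*x**3 - 6*x**2 + 6*x - 1.
Then u(x)^2 = 4*x**8 - 8*x**7 + 16*x**6 - 16*x**5 + 17*x**4 - 10*x**3 + 7*x**2 - 2*x + 1 and u'(x)^2 = 64*x**6 - 96*x**5 + 132*x**4 - 88*x**3 + 48*x**2 - 12*x + 1.
Integrate each monomial from 0 to 5 using ∫_0^5 c·x^n dx = c·5^(n+1)/(n+1):
  ∫_0^5 u(x)^2 dx = ∫_0^5 (4*x^8 - 8*x^7 + 16*x^6 - 16*x^5 + 17*x^4 - 10*x^3 + 7*x^2 - 2*x + 1) dx. Term by term:
    ∫_0^5 4*x^8 dx = 7812500/9;  ∫_0^5 -8*x^7 dx = -390625;  ∫_0^5 16*x^6 dx = 1250000/7;
    ∫_0^5 -16*x^5 dx = -125000/3;  ∫_0^5 17*x^4 dx = 10625;  ∫_0^5 -10*x^3 dx = -3125/2;
    ∫_0^5 7*x^2 dx = 875/3;  ∫_0^5 -2*x dx = -25;  ∫_0^5 1 dx = 5.
  Sum: 7812500/9 − 390625 + 1250000/7 − 125000/3 + 10625 − 3125/2 + 875/3 − 25 + 5 = 78582355/126.
  ∫_0^5 u'(x)^2 dx = ∫_0^5 (64*x^6 - 96*x^5 + 132*x^4 - 88*x^3 + 48*x^2 - 12*x + 1) dx. Term by term:
    ∫_0^5 64*x^6 dx = 5000000/7;  ∫_0^5 -96*x^5 dx = -250000;  ∫_0^5 132*x^4 dx = 82500;
    ∫_0^5 -88*x^3 dx = -13750;  ∫_0^5 48*x^2 dx = 2000;  ∫_0^5 -12*x dx = -150;
    ∫_0^5 1 dx = 5.
  Sum: 5000000/7 − 250000 + 82500 − 13750 + 2000 − 150 + 5 = 3744235/7.
Adding: ||u||_{H^1}^2 = 78582355/126 + 3744235/7 = 145978585/126.


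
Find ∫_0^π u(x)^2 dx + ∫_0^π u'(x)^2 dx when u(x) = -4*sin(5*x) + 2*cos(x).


||u||_{H^1(0,π)}^2 = 212*π

u'(x) = -2*sin(x) - 20*cos(5*x).
Expand u² and (u')² and integrate term by term on (0, π), using: for integers n ≥ 1, ∫_0^π sin²(nx) dx = ∫_0^π cos²(nx) dx = π/2; for n ≠ n', ∫_0^π sin(nx)sin(n'x) dx = ∫_0^π cos(nx)cos(n'x) dx = 0; and by product-to-sum, ∫_0^π sin(nx)cos(n'x) dx = ½∫_0^π [sin((n+n')x) + sin((n−n')x)] dx, which is 0 when n+n' is even and 2n/(n²−n'²) when n+n' is odd (it need not vanish on (0, π)).
  u² squared terms: (-4)²·∫sin(5x)² dx = 16·π/2 = 8*π;  (2)²·∫cos(x)² dx = 4·π/2 = 2*π.
  u² cross terms: 2·(-4)·(2)·∫sin(5x)·cos(x) dx = -16·(0) = 0.
  So ∫_0^π u² dx = 8*π + 2*π + 0 = 10*π.
  (u')² squared terms: (-20)²·∫cos(5x)² dx = 400·π/2 = 200*π;  (-2)²·∫sin(x)² dx = 4·π/2 = 2*π.
  (u')² cross terms: 2·(-20)·(-2)·∫cos(5x)·sin(x) dx = 80·(0) = 0.
  So ∫_0^π (u')² dx = 200*π + 2*π + 0 = 202*π.
||u||_{H^1}^2 = (10*π) + (202*π) = 212*π.


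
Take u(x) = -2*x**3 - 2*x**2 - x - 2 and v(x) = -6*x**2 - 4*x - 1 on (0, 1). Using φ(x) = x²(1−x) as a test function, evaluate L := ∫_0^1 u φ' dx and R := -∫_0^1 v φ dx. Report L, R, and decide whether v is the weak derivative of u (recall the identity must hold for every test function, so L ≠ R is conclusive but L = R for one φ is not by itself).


LHS = 29/60, RHS = 29/60. Yes, v = u' weakly.

u(x) = -2*x**3 - 2*x**2 - x - 2, classical derivative u'(x) = -6*x**2 - 4*x - 1.
φ(x) = x²(1−x), so φ'(x) = x*(2 - 3*x).
Note φ(0) = φ(1) = 0, so the boundary term u·φ vanishes.
LHS = ∫_0^1 u(x) φ'(x) dx = ∫_0^1 (6*x^5 + 2*x^4 - x^3 + 4*x^2 - 4*x) dx. Term by term:
  ∫_0^1 6*x^5 dx = 1;  ∫_0^1 2*x^4 dx = 2/5;  ∫_0^1 -x^3 dx = -1/4;
  ∫_0^1 4*x^2 dx = 4/3;  ∫_0^1 -4*x dx = -2.
Sum: 1 + 2/5 − 1/4 + 4/3 − 2 = 29/60.
So LHS = 29/60.
∫_0^1 v(x) φ(x) dx = ∫_0^1 (6*x^5 - 2*x^4 - 3*x^3 - x^2) dx. Term by term:
  ∫_0^1 6*x^5 dx = 1;  ∫_0^1 -2*x^4 dx = -2/5;  ∫_0^1 -3*x^3 dx = -3/4;
  ∫_0^1 -x^2 dx = -1/3.
Sum: 1 − 2/5 − 3/4 − 1/3 = -29/60.
So RHS = -∫_0^1 v(x) φ(x) dx = 29/60.
LHS = RHS, so the identity holds for this test φ.
Moreover u is smooth here and v(x) = u'(x) = -6*x**2 - 4*x - 1 pointwise, so the identity holds for every test function. Hence v is the weak derivative of u.


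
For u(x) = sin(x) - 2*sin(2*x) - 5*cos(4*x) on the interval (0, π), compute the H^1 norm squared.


||u||_{H^1(0,π)}^2 = 68/3 + 447*π/2

u'(x) = 20*sin(4*x) + cos(x) - 4*cos(2*x).
Expand u² and (u')² and integrate term by term on (0, π), using: for integers n ≥ 1, ∫_0^π sin²(nx) dx = ∫_0^π cos²(nx) dx = π/2; for n ≠ n', ∫_0^π sin(nx)sin(n'x) dx = ∫_0^π cos(nx)cos(n'x) dx = 0; and by product-to-sum, ∫_0^π sin(nx)cos(n'x) dx = ½∫_0^π [sin((n+n')x) + sin((n−n')x)] dx, which is 0 when n+n' is even and 2n/(n²−n'²) when n+n' is odd (it need not vanish on (0, π)).
  u² squared terms: (-5)²·∫cos(4x)² dx = 25·π/2 = 25*π/2;  (-2)²·∫sin(2x)² dx = 4·π/2 = 2*π;  (1)²·∫sin(x)² dx = 1·π/2 = π/2.
  u² cross terms: 2·(-5)·(-2)·∫cos(4x)·sin(2x) dx = 20·(0) = 0;  2·(-5)·(1)·∫cos(4x)·sin(x) dx = -10·(-2/15) = 4/3;  2·(-2)·(1)·∫sin(2x)·sin(x) dx = -4·(0) = 0.
  So ∫_0^π u² dx = 25*π/2 + 2*π + π/2 + 0 + 4/3 + 0 = 4/3 + 15*π.
  (u')² squared terms: (-4)²·∫cos(2x)² dx = 16·π/2 = 8*π;  (20)²·∫sin(4x)² dx = 400·π/2 = 200*π;  (1)²·∫cos(x)² dx = 1·π/2 = π/2.
  (u')² cross terms: 2·(-4)·(20)·∫cos(2x)·sin(4x) dx = -160·(0) = 0;  2·(-4)·(1)·∫cos(2x)·cos(x) dx = -8·(0) = 0;  2·(20)·(1)·∫sin(4x)·cos(x) dx = 40·(8/15) = 64/3.
  So ∫_0^π (u')² dx = 8*π + 200*π + π/2 + 0 + 0 + 64/3 = 64/3 + 417*π/2.
||u||_{H^1}^2 = (4/3 + 15*π) + (64/3 + 417*π/2) = 68/3 + 447*π/2.


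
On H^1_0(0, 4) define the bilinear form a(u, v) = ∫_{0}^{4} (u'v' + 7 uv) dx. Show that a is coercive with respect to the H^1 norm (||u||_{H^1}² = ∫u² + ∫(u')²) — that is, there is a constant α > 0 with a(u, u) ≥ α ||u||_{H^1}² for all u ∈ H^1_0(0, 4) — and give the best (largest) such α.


α = 1

Coercivity of a(·,·) on H^1_0(0, 4) means a(u, u) ≥ α ||u||_{H^1}² for every u ∈ H^1_0.
The interval has length L = 4, and Poincaré/coercivity depend only on L. Here a(u, u) = ∫(u')² + (7)·∫u².
Here c = 7 ≥ 1, so a(u,u) = ∫(u')² + c∫u² ≥ ∫(u')² + ∫u² = ||u||_{H^1}², i.e. α = 1 works. No larger α is possible: a(u,u) ≥ α||u||_{H^1}² means (1−α)∫(u')² ≥ (α−c)∫u², and for the modes u_n = sin(nπ(x−x₀)/L) (x₀ the left endpoint) one has ∫u_n²/∫(u_n')² = (L/(nπ))² → 0, so a(u_n,u_n)/||u_n||_{H^1}² → 1. Hence the optimal constant is α = 1.
Therefore α = 1.


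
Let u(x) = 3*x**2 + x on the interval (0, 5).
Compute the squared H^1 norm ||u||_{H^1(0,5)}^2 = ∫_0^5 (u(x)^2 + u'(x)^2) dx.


||u||_{H^1}^2 = 49555/6

The H^1 norm (squared) on an interval (0, L) is
  ||u||_{H^1}^2 = ∫_0^L u(x)^2 dx + ∫_0^L u'(x)^2 dx.
Compute u'(x) = 6*x + 1.
Then u(x)^2 = 9*x**4 + 6*x**3 + x**2 and u'(x)^2 = 36*x**2 + 12*x + 1.
Integrate each monomial from 0 to 5 using ∫_0^5 c·x^n dx = c·5^(n+1)/(n+1):
  ∫_0^5 u(x)^2 dx = ∫_0^5 (9*x^4 + 6*x^3 + x^2) dx. Term by term:
    ∫_0^5 9*x^4 dx = 5625;  ∫_0^5 6*x^3 dx = 1875/2;  ∫_0^5 x^2 dx = 125/3.
  Sum: 5625 + 1875/2 + 125/3 = 39625/6.
  ∫_0^5 u'(x)^2 dx = ∫_0^5 (36*x^2 + 12*x + 1) dx. Term by term:
    ∫_0^5 36*x^2 dx = 1500;  ∫_0^5 12*x dx = 150;  ∫_0^5 1 dx = 5.
  Sum: 1500 + 150 + 5 = 1655.
Adding: ||u||_{H^1}^2 = 39625/6 + 1655 = 49555/6.


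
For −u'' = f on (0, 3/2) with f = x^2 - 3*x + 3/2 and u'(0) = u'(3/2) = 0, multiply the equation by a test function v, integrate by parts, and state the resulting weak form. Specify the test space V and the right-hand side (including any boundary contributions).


V = H^1(0, 3/2) (no boundary constraint on v; u is determined up to an additive constant); weak form: ∫_0^3/2 u'v' dx = ∫_0^3/2 (x^2 - 3*x + 3/2) v dx for all v ∈ V.

Multiply both sides by a test function v and integrate from 0 to 3/2:
  ∫_0^3/2 −u''(x) v(x) dx = ∫_0^3/2 f(x) v(x) dx.
Integrate the LHS by parts once:
  ∫_0^3/2 −u'' v dx = −[u'(x) v(x)]_0^3/2 + ∫_0^3/2 u'(x) v'(x) dx.
Thus ∫_0^3/2 u'(x) v'(x) dx = ∫_0^3/2 f(x) v(x) dx + [u'(x) v(x)]_0^3/2.
Choose V so that boundary terms are either known or forced to vanish.
u has homogeneous Neumann: u'(0) = u'(3/2) = 0. So [u' v]_0^3/2 = 0·v(3/2) − 0·v(0) = 0 for any v; take V = H^1(0, 3/2).
Weak formulation: find u (satisfying any essential BC) such that ∫_0^3/2 u'(x) v'(x) dx = ∫_0^3/2 f v dx for all v ∈ V (homogeneous Neumann, so boundary terms vanish).
Substituting f(x) = x^2 - 3*x + 3/2, the right-hand side is ∫_0^3/2 (x^2 - 3*x + 3/2) v dx.
Compatibility check (pure Neumann): taking v ≡ 1 ∈ V gives 0 = ∫_0^3/2 f dx + (0) − (0), i.e. ∫_0^3/2 f dx must equal u'(0) − u'(3/2) = 0. Indeed ∫_0^3/2 (x^2 - 3*x + 3/2) dx = 0, so the data are compatible. The solution is then unique only up to an additive constant (fix it e.g. by requiring ∫_0^3/2 u dx = 0).


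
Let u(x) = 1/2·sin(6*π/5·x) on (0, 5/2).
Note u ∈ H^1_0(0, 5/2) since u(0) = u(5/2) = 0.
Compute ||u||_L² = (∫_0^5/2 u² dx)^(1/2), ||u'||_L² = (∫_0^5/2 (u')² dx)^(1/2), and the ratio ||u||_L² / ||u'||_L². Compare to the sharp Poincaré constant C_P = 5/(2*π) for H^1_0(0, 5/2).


||u||_L² / ||u'||_L² = 5/(6*π) < C_P = 5/(2*π).

u(x) = 1/2·sin(6*π/5·x), so u'(x) = 3*π*cos(6*π*x/5)/5.
Writing u(x) = A·sin(kπx/L) with A = 1/2 and k = 3, use ∫_0^L sin²(kπx/L) dx = L/2 and ∫_0^L cos²(kπx/L) dx = L/2.
u² = 1/4·sin²(6*π/5·x) and (u')² = 9*π^2/25·cos²(6*π/5·x), and each of sin², cos² integrates to L/2 = 5/4 over (0, 5/2).
∫_0^5/2 u² dx = 5/16, so ||u||_L² = sqrt(5)/4.
∫_0^5/2 (u')² dx = 9*π^2/20, so ||u'||_L² = 3*sqrt(5)*π/10.
Ratio ||u||_L² / ||u'||_L² = 5/(6*π).
Sharp Poincaré constant on H^1_0(0, 5/2) is C_P = L/π = 5/(2*π), achieved by sin(2*π/5·x).
This is the k = 3 harmonic; the ratio L/(kπ) is strictly less than C_P = L/π, consistent with the sharp inequality ||u||_L² ≤ C_P ||u'||_L².


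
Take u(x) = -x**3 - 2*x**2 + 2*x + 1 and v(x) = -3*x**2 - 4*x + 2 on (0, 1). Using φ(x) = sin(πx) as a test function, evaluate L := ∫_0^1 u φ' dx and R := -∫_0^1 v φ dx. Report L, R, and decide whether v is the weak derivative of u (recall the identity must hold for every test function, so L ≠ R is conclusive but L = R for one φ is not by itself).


LHS = -12/π^3 + 3/π, RHS = -12/π^3 + 3/π. Yes, v = u' weakly.

u(x) = -x**3 - 2*x**2 + 2*x + 1, classical derivative u'(x) = -3*x**2 - 4*x + 2.
φ(x) = sin(πx), so φ'(x) = π*cos(π*x).
Note φ(0) = φ(1) = 0, so the boundary term u·φ vanishes.
LHS = ∫_0^1 u(x) φ'(x) dx = ∫_0^1 (-π*x^3*cos(π*x) - 2*π*x^2*cos(π*x) + 2*π*x*cos(π*x) + π*cos(π*x)) dx. Term by term:
  ∫_0^1 π*cos(π*x) dx = 0;  ∫_0^1 -π*x^3*cos(π*x) dx = -12/π^3 + 3/π;  ∫_0^1 -2*π*x^2*cos(π*x) dx = 4/π;
  ∫_0^1 2*π*x*cos(π*x) dx = -4/π.
Sum: 0 + -12/π^3 + 3/π + 4/π − 4/π = -12/π^3 + 3/π.
So LHS = -12/π^3 + 3/π.
∫_0^1 v(x) φ(x) dx = ∫_0^1 (-3*x^2*sin(π*x) - 4*x*sin(π*x) + 2*sin(π*x)) dx. Term by term:
  ∫_0^1 2*sin(π*x) dx = 4/π;  ∫_0^1 -4*x*sin(π*x) dx = -4/π;  ∫_0^1 -3*x^2*sin(π*x) dx = -3/π + 12/π^3.
Sum: 4/π − 4/π + -3/π + 12/π^3 = -3/π + 12/π^3.
So RHS = -∫_0^1 v(x) φ(x) dx = -12/π^3 + 3/π.
LHS = RHS, so the identity holds for this test φ.
Moreover u is smooth here and v(x) = u'(x) = -3*x**2 - 4*x + 2 pointwise, so the identity holds for every test function. Hence v is the weak derivative of u.


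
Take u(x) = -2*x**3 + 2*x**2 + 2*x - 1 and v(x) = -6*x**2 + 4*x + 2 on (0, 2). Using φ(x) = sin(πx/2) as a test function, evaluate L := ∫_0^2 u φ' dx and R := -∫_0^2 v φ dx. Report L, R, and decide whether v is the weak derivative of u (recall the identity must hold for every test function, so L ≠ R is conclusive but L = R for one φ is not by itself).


LHS = -192/π^3 + 24/π, RHS = -192/π^3 + 24/π. Yes, v = u' weakly.

u(x) = -2*x**3 + 2*x**2 + 2*x - 1, classical derivative u'(x) = -6*x**2 + 4*x + 2.
φ(x) = sin(πx/2), so φ'(x) = π*cos(π*x/2)/2.
Note φ(0) = φ(2) = 0, so the boundary term u·φ vanishes.
LHS = ∫_0^2 u(x) φ'(x) dx = ∫_0^2 (-π*x^3*cos(π*x/2) + π*x^2*cos(π*x/2) + π*x*cos(π*x/2) - π*cos(π*x/2)/2) dx. Term by term:
  ∫_0^2 -π*cos(π*x/2)/2 dx = 0;  ∫_0^2 π*x*cos(π*x/2) dx = -8/π;  ∫_0^2 π*x^2*cos(π*x/2) dx = -16/π;
  ∫_0^2 -π*x^3*cos(π*x/2) dx = -192/π^3 + 48/π.
Sum: 0 − 8/π − 16/π + -192/π^3 + 48/π = -192/π^3 + 24/π.
So LHS = -192/π^3 + 24/π.
∫_0^2 v(x) φ(x) dx = ∫_0^2 (-6*x^2*sin(π*x/2) + 4*x*sin(π*x/2) + 2*sin(π*x/2)) dx. Term by term:
  ∫_0^2 2*sin(π*x/2) dx = 8/π;  ∫_0^2 -6*x^2*sin(π*x/2) dx = -48/π + 192/π^3;  ∫_0^2 4*x*sin(π*x/2) dx = 16/π.
Sum: 8/π + -48/π + 192/π^3 + 16/π = -24/π + 192/π^3.
So RHS = -∫_0^2 v(x) φ(x) dx = -192/π^3 + 24/π.
LHS = RHS, so the identity holds for this test φ.
Moreover u is smooth here and v(x) = u'(x) = -6*x**2 + 4*x + 2 pointwise, so the identity holds for every test function. Hence v is the weak derivative of u.


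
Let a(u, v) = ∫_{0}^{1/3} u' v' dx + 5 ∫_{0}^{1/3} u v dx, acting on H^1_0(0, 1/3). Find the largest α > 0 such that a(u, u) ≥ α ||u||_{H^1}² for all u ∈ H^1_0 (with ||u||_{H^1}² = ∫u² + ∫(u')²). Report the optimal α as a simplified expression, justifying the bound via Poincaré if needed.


α = 1

Coercivity of a(·,·) on H^1_0(0, 1/3) means a(u, u) ≥ α ||u||_{H^1}² for every u ∈ H^1_0.
The interval has length L = 1/3, and Poincaré/coercivity depend only on L. Here a(u, u) = ∫(u')² + (5)·∫u².
Here c = 5 ≥ 1, so a(u,u) = ∫(u')² + c∫u² ≥ ∫(u')² + ∫u² = ||u||_{H^1}², i.e. α = 1 works. No larger α is possible: a(u,u) ≥ α||u||_{H^1}² means (1−α)∫(u')² ≥ (α−c)∫u², and for the modes u_n = sin(nπ(x−x₀)/L) (x₀ the left endpoint) one has ∫u_n²/∫(u_n')² = (L/(nπ))² → 0, so a(u_n,u_n)/||u_n||_{H^1}² → 1. Hence the optimal constant is α = 1.
Therefore α = 1.


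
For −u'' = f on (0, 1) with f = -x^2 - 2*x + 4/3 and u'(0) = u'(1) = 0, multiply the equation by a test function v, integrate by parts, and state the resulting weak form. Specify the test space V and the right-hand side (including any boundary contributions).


V = H^1(0, 1) (no boundary constraint on v; u is determined up to an additive constant); weak form: ∫_0^1 u'v' dx = ∫_0^1 (-x^2 - 2*x + 4/3) v dx for all v ∈ V.

Multiply both sides by a test function v and integrate from 0 to 1:
  ∫_0^1 −u''(x) v(x) dx = ∫_0^1 f(x) v(x) dx.
Integrate the LHS by parts once:
  ∫_0^1 −u'' v dx = −[u'(x) v(x)]_0^1 + ∫_0^1 u'(x) v'(x) dx.
Thus ∫_0^1 u'(x) v'(x) dx = ∫_0^1 f(x) v(x) dx + [u'(x) v(x)]_0^1.
Choose V so that boundary terms are either known or forced to vanish.
u has homogeneous Neumann: u'(0) = u'(1) = 0. So [u' v]_0^1 = 0·v(1) − 0·v(0) = 0 for any v; take V = H^1(0, 1).
Weak formulation: find u (satisfying any essential BC) such that ∫_0^1 u'(x) v'(x) dx = ∫_0^1 f v dx for all v ∈ V (homogeneous Neumann, so boundary terms vanish).
Substituting f(x) = -x^2 - 2*x + 4/3, the right-hand side is ∫_0^1 (-x^2 - 2*x + 4/3) v dx.
Compatibility check (pure Neumann): taking v ≡ 1 ∈ V gives 0 = ∫_0^1 f dx + (0) − (0), i.e. ∫_0^1 f dx must equal u'(0) − u'(1) = 0. Indeed ∫_0^1 (-x^2 - 2*x + 4/3) dx = 0, so the data are compatible. The solution is then unique only up to an additive constant (fix it e.g. by requiring ∫_0^1 u dx = 0).


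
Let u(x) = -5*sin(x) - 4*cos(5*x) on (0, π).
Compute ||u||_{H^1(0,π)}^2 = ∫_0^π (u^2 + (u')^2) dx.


||u||_{H^1(0,π)}^2 = 233*π

u'(x) = 20*sin(5*x) - 5*cos(x).
Expand u² and (u')² and integrate term by term on (0, π), using: for integers n ≥ 1, ∫_0^π sin²(nx) dx = ∫_0^π cos²(nx) dx = π/2; for n ≠ n', ∫_0^π sin(nx)sin(n'x) dx = ∫_0^π cos(nx)cos(n'x) dx = 0; and by product-to-sum, ∫_0^π sin(nx)cos(n'x) dx = ½∫_0^π [sin((n+n')x) + sin((n−n')x)] dx, which is 0 when n+n' is even and 2n/(n²−n'²) when n+n' is odd (it need not vanish on (0, π)).
  u² squared terms: (-5)²·∫sin(x)² dx = 25·π/2 = 25*π/2;  (-4)²·∫cos(5x)² dx = 16·π/2 = 8*π.
  u² cross terms: 2·(-5)·(-4)·∫sin(x)·cos(5x) dx = 40·(0) = 0.
  So ∫_0^π u² dx = 25*π/2 + 8*π + 0 = 41*π/2.
  (u')² squared terms: (-5)²·∫cos(x)² dx = 25·π/2 = 25*π/2;  (20)²·∫sin(5x)² dx = 400·π/2 = 200*π.
  (u')² cross terms: 2·(-5)·(20)·∫cos(x)·sin(5x) dx = -200·(0) = 0.
  So ∫_0^π (u')² dx = 25*π/2 + 200*π + 0 = 425*π/2.
||u||_{H^1}^2 = (41*π/2) + (425*π/2) = 233*π.


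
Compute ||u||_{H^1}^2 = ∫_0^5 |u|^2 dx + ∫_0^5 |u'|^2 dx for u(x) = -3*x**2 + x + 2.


||u||_{H^1}^2 = 33925/6

The H^1 norm (squared) on an interval (0, L) is
  ||u||_{H^1}^2 = ∫_0^L u(x)^2 dx + ∫_0^L u'(x)^2 dx.
Compute u'(x) = 1 - 6*x.
Then u(x)^2 = 9*x**4 - 6*x**3 - 11*x**2 + 4*x + 4 and u'(x)^2 = 36*x**2 - 12*x + 1.
Integrate each monomial from 0 to 5 using ∫_0^5 c·x^n dx = c·5^(n+1)/(n+1):
  ∫_0^5 u(x)^2 dx = ∫_0^5 (9*x^4 - 6*x^3 - 11*x^2 + 4*x + 4) dx. Term by term:
    ∫_0^5 9*x^4 dx = 5625;  ∫_0^5 -6*x^3 dx = -1875/2;  ∫_0^5 -11*x^2 dx = -1375/3;
    ∫_0^5 4*x dx = 50;  ∫_0^5 4 dx = 20.
  Sum: 5625 − 1875/2 − 1375/3 + 50 + 20 = 25795/6.
  ∫_0^5 u'(x)^2 dx = ∫_0^5 (36*x^2 - 12*x + 1) dx. Term by term:
    ∫_0^5 36*x^2 dx = 1500;  ∫_0^5 -12*x dx = -150;  ∫_0^5 1 dx = 5.
  Sum: 1500 − 150 + 5 = 1355.
Adding: ||u||_{H^1}^2 = 25795/6 + 1355 = 33925/6.


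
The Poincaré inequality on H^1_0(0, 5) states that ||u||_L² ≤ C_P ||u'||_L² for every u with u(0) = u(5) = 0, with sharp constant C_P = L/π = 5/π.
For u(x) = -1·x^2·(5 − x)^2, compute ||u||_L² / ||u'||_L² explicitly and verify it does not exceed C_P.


||u||_L² / ||u'||_L² = 5*sqrt(3)/6 < C_P = 5/π.

u(x) = -1·x^2·(5 − x)^2, so u'(x) = 2*x*(x*(5 - x) - (x - 5)^2).
u(x) = -1·x^2·(5 − x)^2 vanishes at x = 0 and x = 5, so u ∈ H^1_0(0, 5). Differentiate via the product rule and integrate the resulting polynomials term by term.
  ∫_0^5 u² dx = ∫_0^5 (x^8 - 20*x^7 + 150*x^6 - 500*x^5 + 625*x^4) dx. Term by term:
    ∫_0^5 x^8 dx = 1953125/9;  ∫_0^5 -20*x^7 dx = -1953125/2;  ∫_0^5 150*x^6 dx = 11718750/7;
    ∫_0^5 -500*x^5 dx = -3906250/3;  ∫_0^5 625*x^4 dx = 390625.
  Sum: 1953125/9 − 1953125/2 + 11718750/7 − 3906250/3 + 390625 = 390625/126.
  ∫_0^5 (u')² dx = ∫_0^5 (16*x^6 - 240*x^5 + 1300*x^4 - 3000*x^3 + 2500*x^2) dx. Term by term:
    ∫_0^5 16*x^6 dx = 1250000/7;  ∫_0^5 -240*x^5 dx = -625000;  ∫_0^5 1300*x^4 dx = 812500;
    ∫_0^5 -3000*x^3 dx = -468750;  ∫_0^5 2500*x^2 dx = 312500/3.
  Sum: 1250000/7 − 625000 + 812500 − 468750 + 312500/3 = 31250/21.
∫_0^5 u² dx = 390625/126, so ||u||_L² = 625*sqrt(14)/42.
∫_0^5 (u')² dx = 31250/21, so ||u'||_L² = 125*sqrt(42)/21.
Ratio ||u||_L² / ||u'||_L² = 5*sqrt(3)/6.
Sharp Poincaré constant on H^1_0(0, 5) is C_P = L/π = 5/π, achieved by sin(π/5·x).
A polynomial bump cannot attain the sharp Poincaré constant (only the first sine eigenfunction does), so the ratio is strictly less than C_P, consistent with ||u||_L² ≤ C_P ||u'||_L².


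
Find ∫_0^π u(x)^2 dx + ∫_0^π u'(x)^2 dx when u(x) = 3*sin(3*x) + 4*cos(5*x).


||u||_{H^1(0,π)}^2 = 253*π

u'(x) = -20*sin(5*x) + 9*cos(3*x).
Expand u² and (u')² and integrate term by term on (0, π), using: for integers n ≥ 1, ∫_0^π sin²(nx) dx = ∫_0^π cos²(nx) dx = π/2; for n ≠ n', ∫_0^π sin(nx)sin(n'x) dx = ∫_0^π cos(nx)cos(n'x) dx = 0; and by product-to-sum, ∫_0^π sin(nx)cos(n'x) dx = ½∫_0^π [sin((n+n')x) + sin((n−n')x)] dx, which is 0 when n+n' is even and 2n/(n²−n'²) when n+n' is odd (it need not vanish on (0, π)).
  u² squared terms: (3)²·∫sin(3x)² dx = 9·π/2 = 9*π/2;  (4)²·∫cos(5x)² dx = 16·π/2 = 8*π.
  u² cross terms: 2·(3)·(4)·∫sin(3x)·cos(5x) dx = 24·(0) = 0.
  So ∫_0^π u² dx = 9*π/2 + 8*π + 0 = 25*π/2.
  (u')² squared terms: (-20)²·∫sin(5x)² dx = 400·π/2 = 200*π;  (9)²·∫cos(3x)² dx = 81·π/2 = 81*π/2.
  (u')² cross terms: 2·(-20)·(9)·∫sin(5x)·cos(3x) dx = -360·(0) = 0.
  So ∫_0^π (u')² dx = 200*π + 81*π/2 + 0 = 481*π/2.
||u||_{H^1}^2 = (25*π/2) + (481*π/2) = 253*π.


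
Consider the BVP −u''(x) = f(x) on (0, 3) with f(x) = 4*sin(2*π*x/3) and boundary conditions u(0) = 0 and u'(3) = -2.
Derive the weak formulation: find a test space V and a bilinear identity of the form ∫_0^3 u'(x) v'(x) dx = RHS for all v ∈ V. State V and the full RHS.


V = {v ∈ H^1(0, 3) : v(0) = 0} (test functions vanish at x = 0 where u is specified); weak form: ∫_0^3 u'v' dx = ∫_0^3 (4*sin(2*π*x/3)) v dx − 2·v(3) for all v ∈ V.

Multiply both sides by a test function v and integrate from 0 to 3:
  ∫_0^3 −u''(x) v(x) dx = ∫_0^3 f(x) v(x) dx.
Integrate the LHS by parts once:
  ∫_0^3 −u'' v dx = −[u'(x) v(x)]_0^3 + ∫_0^3 u'(x) v'(x) dx.
Thus ∫_0^3 u'(x) v'(x) dx = ∫_0^3 f(x) v(x) dx + [u'(x) v(x)]_0^3.
Choose V so that boundary terms are either known or forced to vanish.
Mixed BC: u(0) = 0 (Dirichlet) and u'(3) = -2 (Neumann). Define V = {v ∈ H^1(0, 3) : v(0) = 0}. Then [u' v]_0^3 = u'(3)·v(3) − u'(0)·0 = − 2·v(3).
Weak formulation: find u (satisfying any essential BC) such that ∫_0^3 u'(x) v'(x) dx = ∫_0^3 f v dx − 2·v(3) for all v ∈ V (Dirichlet at 0 absorbed into V; Neumann datum at x = 3 contributes the boundary term).
Substituting f(x) = 4*sin(2*π*x/3), the right-hand side is ∫_0^3 (4*sin(2*π*x/3)) v dx − 2·v(3).


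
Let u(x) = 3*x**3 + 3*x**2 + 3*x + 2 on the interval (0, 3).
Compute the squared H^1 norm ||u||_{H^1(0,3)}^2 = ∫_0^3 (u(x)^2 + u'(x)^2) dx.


||u||_{H^1}^2 = 1000731/70

The H^1 norm (squared) on an interval (0, L) is
  ||u||_{H^1}^2 = ∫_0^L u(x)^2 dx + ∫_0^L u'(x)^2 dx.
Compute u'(x) = 9*x**2 + 6*x + 3.
Then u(x)^2 = 9*x**6 + 18*x**5 + 27*x**4 + 30*x**3 + 21*x**2 + 12*x + 4 and u'(x)^2 = 81*x**4 + 108*x**3 + 90*x**2 + 36*x + 9.
Integrate each monomial from 0 to 3 using ∫_0^3 c·x^n dx = c·3^(n+1)/(n+1):
  ∫_0^3 u(x)^2 dx = ∫_0^3 (9*x^6 + 18*x^5 + 27*x^4 + 30*x^3 + 21*x^2 + 12*x + 4) dx. Term by term:
    ∫_0^3 9*x^6 dx = 19683/7;  ∫_0^3 18*x^5 dx = 2187;  ∫_0^3 27*x^4 dx = 6561/5;
    ∫_0^3 30*x^3 dx = 1215/2;  ∫_0^3 21*x^2 dx = 189;  ∫_0^3 12*x dx = 54;
    ∫_0^3 4 dx = 12.
  Sum: 19683/7 + 2187 + 6561/5 + 1215/2 + 189 + 54 + 12 = 502149/70.
  ∫_0^3 u'(x)^2 dx = ∫_0^3 (81*x^4 + 108*x^3 + 90*x^2 + 36*x + 9) dx. Term by term:
    ∫_0^3 81*x^4 dx = 19683/5;  ∫_0^3 108*x^3 dx = 2187;  ∫_0^3 90*x^2 dx = 810;
    ∫_0^3 36*x dx = 162;  ∫_0^3 9 dx = 27.
  Sum: 19683/5 + 2187 + 810 + 162 + 27 = 35613/5.
Adding: ||u||_{H^1}^2 = 502149/70 + 35613/5 = 1000731/70.


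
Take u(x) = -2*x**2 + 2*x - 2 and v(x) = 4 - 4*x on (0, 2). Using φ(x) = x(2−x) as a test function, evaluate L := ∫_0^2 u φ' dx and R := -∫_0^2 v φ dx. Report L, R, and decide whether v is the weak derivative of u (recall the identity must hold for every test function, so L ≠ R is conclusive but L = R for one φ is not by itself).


LHS = 8/3, RHS = 0. No, v is not the weak derivative of u.

u(x) = -2*x**2 + 2*x - 2, classical derivative u'(x) = 2 - 4*x.
φ(x) = x(2−x), so φ'(x) = 2 - 2*x.
Note φ(0) = φ(2) = 0, so the boundary term u·φ vanishes.
LHS = ∫_0^2 u(x) φ'(x) dx = ∫_0^2 (4*x^3 - 8*x^2 + 8*x - 4) dx. Term by term:
  ∫_0^2 4*x^3 dx = 16;  ∫_0^2 -8*x^2 dx = -64/3;  ∫_0^2 8*x dx = 16;
  ∫_0^2 -4 dx = -8.
Sum: 16 − 64/3 + 16 − 8 = 8/3.
So LHS = 8/3.
∫_0^2 v(x) φ(x) dx = ∫_0^2 (4*x^3 - 12*x^2 + 8*x) dx. Term by term:
  ∫_0^2 4*x^3 dx = 16;  ∫_0^2 -12*x^2 dx = -32;  ∫_0^2 8*x dx = 16.
Sum: 16 − 32 + 16 = 0.
So RHS = -∫_0^2 v(x) φ(x) dx = 0.
LHS − RHS = 8/3 ≠ 0, so the identity fails.
(For a valid weak derivative the identity must hold for EVERY test function, in particular this one. The failure shows v is NOT the weak derivative of u.)
Correct weak derivative would be u'(x) = 2 - 4*x.


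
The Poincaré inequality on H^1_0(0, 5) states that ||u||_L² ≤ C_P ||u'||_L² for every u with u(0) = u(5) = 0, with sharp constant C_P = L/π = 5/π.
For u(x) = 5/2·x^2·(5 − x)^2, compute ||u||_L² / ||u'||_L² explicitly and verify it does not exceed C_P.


||u||_L² / ||u'||_L² = 5*sqrt(3)/6 < C_P = 5/π.

u(x) = 5/2·x^2·(5 − x)^2, so u'(x) = 5*x*(x - 5)*(2*x - 5).
u(x) = 5/2·x^2·(5 − x)^2 vanishes at x = 0 and x = 5, so u ∈ H^1_0(0, 5). Differentiate via the product rule and integrate the resulting polynomials term by term.
  ∫_0^5 u² dx = ∫_0^5 (25*x^8/4 - 125*x^7 + 1875*x^6/2 - 3125*x^5 + 15625*x^4/4) dx. Term by term:
    ∫_0^5 25*x^8/4 dx = 48828125/36;  ∫_0^5 -125*x^7 dx = -48828125/8;  ∫_0^5 1875*x^6/2 dx = 146484375/14;
    ∫_0^5 -3125*x^5 dx = -48828125/6;  ∫_0^5 15625*x^4/4 dx = 9765625/4.
  Sum: 48828125/36 − 48828125/8 + 146484375/14 − 48828125/6 + 9765625/4 = 9765625/504.
  ∫_0^5 (u')² dx = ∫_0^5 (100*x^6 - 1500*x^5 + 8125*x^4 - 18750*x^3 + 15625*x^2) dx. Term by term:
    ∫_0^5 100*x^6 dx = 7812500/7;  ∫_0^5 -1500*x^5 dx = -3906250;  ∫_0^5 8125*x^4 dx = 5078125;
    ∫_0^5 -18750*x^3 dx = -5859375/2;  ∫_0^5 15625*x^2 dx = 1953125/3.
  Sum: 7812500/7 − 3906250 + 5078125 − 5859375/2 + 1953125/3 = 390625/42.
∫_0^5 u² dx = 9765625/504, so ||u||_L² = 3125*sqrt(14)/84.
∫_0^5 (u')² dx = 390625/42, so ||u'||_L² = 625*sqrt(42)/42.
Ratio ||u||_L² / ||u'||_L² = 5*sqrt(3)/6.
Sharp Poincaré constant on H^1_0(0, 5) is C_P = L/π = 5/π, achieved by sin(π/5·x).
A polynomial bump cannot attain the sharp Poincaré constant (only the first sine eigenfunction does), so the ratio is strictly less than C_P, consistent with ||u||_L² ≤ C_P ||u'||_L².


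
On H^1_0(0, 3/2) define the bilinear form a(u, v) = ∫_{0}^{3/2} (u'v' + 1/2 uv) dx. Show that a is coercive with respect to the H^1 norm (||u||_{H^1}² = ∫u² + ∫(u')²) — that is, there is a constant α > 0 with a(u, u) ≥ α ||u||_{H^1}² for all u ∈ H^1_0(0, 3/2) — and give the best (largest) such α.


α = (9 + 8*π^2)/(2*(9 + 4*π^2))

Coercivity of a(·,·) on H^1_0(0, 3/2) means a(u, u) ≥ α ||u||_{H^1}² for every u ∈ H^1_0.
The interval has length L = 3/2, and Poincaré/coercivity depend only on L. Here a(u, u) = ∫(u')² + (1/2)·∫u².
Here 0 < c = 1/2 < 1. The condition a(u,u) ≥ α||u||_{H^1}² reads (1−α)∫(u')² ≥ (α−c)∫u². Any admissible α is ≤ 1 (rapidly oscillating u have ∫u²/∫(u')² → 0), and α = 1 would force 0 ≥ (1−c)∫u², impossible since c < 1; so 1−α > 0. By the sharp Poincaré inequality on H^1_0 of an interval of length L, ∫(u')² ≥ (π/L)²∫u² with equality for the first sine mode sin(π(x−x₀)/L) (x₀ the left endpoint), so the inequality holds for all u iff (1−α)(π/L)² ≥ α − c, i.e. α ≤ ((π/L)² + c)/((π/L)² + 1) = (1 + c(L/π)²)/(1 + (L/π)²). With (π/L)² = 4*π^2/9 and c = 1/2, the largest admissible constant is α = ((π/L)² + c)/((π/L)² + 1).
Simplifying, α = (9 + 8*π^2)/(2*(9 + 4*π^2)).


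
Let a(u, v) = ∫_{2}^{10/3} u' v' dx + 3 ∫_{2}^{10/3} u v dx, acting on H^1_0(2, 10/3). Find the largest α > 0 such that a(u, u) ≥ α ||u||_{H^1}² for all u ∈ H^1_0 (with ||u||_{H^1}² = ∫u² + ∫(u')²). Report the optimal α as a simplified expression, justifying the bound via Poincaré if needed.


α = 1

Coercivity of a(·,·) on H^1_0(2, 10/3) means a(u, u) ≥ α ||u||_{H^1}² for every u ∈ H^1_0.
The interval has length L = 4/3, and Poincaré/coercivity depend only on L. Here a(u, u) = ∫(u')² + (3)·∫u².
Here c = 3 ≥ 1, so a(u,u) = ∫(u')² + c∫u² ≥ ∫(u')² + ∫u² = ||u||_{H^1}², i.e. α = 1 works. No larger α is possible: a(u,u) ≥ α||u||_{H^1}² means (1−α)∫(u')² ≥ (α−c)∫u², and for the modes u_n = sin(nπ(x−x₀)/L) (x₀ the left endpoint) one has ∫u_n²/∫(u_n')² = (L/(nπ))² → 0, so a(u_n,u_n)/||u_n||_{H^1}² → 1. Hence the optimal constant is α = 1.
Therefore α = 1.


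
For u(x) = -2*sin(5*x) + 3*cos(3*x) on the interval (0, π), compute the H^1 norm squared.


||u||_{H^1(0,π)}^2 = 97*π

u'(x) = -9*sin(3*x) - 10*cos(5*x).
Expand u² and (u')² and integrate term by term on (0, π), using: for integers n ≥ 1, ∫_0^π sin²(nx) dx = ∫_0^π cos²(nx) dx = π/2; for n ≠ n', ∫_0^π sin(nx)sin(n'x) dx = ∫_0^π cos(nx)cos(n'x) dx = 0; and by product-to-sum, ∫_0^π sin(nx)cos(n'x) dx = ½∫_0^π [sin((n+n')x) + sin((n−n')x)] dx, which is 0 when n+n' is even and 2n/(n²−n'²) when n+n' is odd (it need not vanish on (0, π)).
  u² squared terms: (-2)²·∫sin(5x)² dx = 4·π/2 = 2*π;  (3)²·∫cos(3x)² dx = 9·π/2 = 9*π/2.
  u² cross terms: 2·(-2)·(3)·∫sin(5x)·cos(3x) dx = -12·(0) = 0.
  So ∫_0^π u² dx = 2*π + 9*π/2 + 0 = 13*π/2.
  (u')² squared terms: (-10)²·∫cos(5x)² dx = 100·π/2 = 50*π;  (-9)²·∫sin(3x)² dx = 81·π/2 = 81*π/2.
  (u')² cross terms: 2·(-10)·(-9)·∫cos(5x)·sin(3x) dx = 180·(0) = 0.
  So ∫_0^π (u')² dx = 50*π + 81*π/2 + 0 = 181*π/2.
||u||_{H^1}^2 = (13*π/2) + (181*π/2) = 97*π.


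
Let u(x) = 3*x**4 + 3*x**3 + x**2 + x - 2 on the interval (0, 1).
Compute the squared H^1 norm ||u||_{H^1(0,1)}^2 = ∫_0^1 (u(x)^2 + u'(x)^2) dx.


||u||_{H^1}^2 = 47291/420

The H^1 norm (squared) on an interval (0, L) is
  ||u||_{H^1}^2 = ∫_0^L u(x)^2 dx + ∫_0^L u'(x)^2 dx.
Compute u'(x) = 12*x**3 + 9*x**2 + 2*x + 1.
Then u(x)^2 = 9*x**8 + 18*x**7 + 15*x**6 + 12*x**5 - 5*x**4 - 10*x**3 - 3*x**2 - 4*x + 4 and u'(x)^2 = 144*x**6 + 216*x**5 + 129*x**4 + 60*x**3 + 22*x**2 + 4*x + 1.
Integrate each monomial from 0 to 1 using ∫_0^1 c·x^n dx = c·1^(n+1)/(n+1):
  ∫_0^1 u(x)^2 dx = ∫_0^1 (9*x^8 + 18*x^7 + 15*x^6 + 12*x^5 - 5*x^4 - 10*x^3 - 3*x^2 - 4*x + 4) dx. Term by term:
    ∫_0^1 9*x^8 dx = 1;  ∫_0^1 18*x^7 dx = 9/4;  ∫_0^1 15*x^6 dx = 15/7;
    ∫_0^1 12*x^5 dx = 2;  ∫_0^1 -5*x^4 dx = -1;  ∫_0^1 -10*x^3 dx = -5/2;
    ∫_0^1 -3*x^2 dx = -1;  ∫_0^1 -4*x dx = -2;  ∫_0^1 4 dx = 4.
  Sum: 1 + 9/4 + 15/7 + 2 − 1 − 5/2 − 1 − 2 + 4 = 137/28.
  ∫_0^1 u'(x)^2 dx = ∫_0^1 (144*x^6 + 216*x^5 + 129*x^4 + 60*x^3 + 22*x^2 + 4*x + 1) dx. Term by term:
    ∫_0^1 144*x^6 dx = 144/7;  ∫_0^1 216*x^5 dx = 36;  ∫_0^1 129*x^4 dx = 129/5;
    ∫_0^1 60*x^3 dx = 15;  ∫_0^1 22*x^2 dx = 22/3;  ∫_0^1 4*x dx = 2;
    ∫_0^1 1 dx = 1.
  Sum: 144/7 + 36 + 129/5 + 15 + 22/3 + 2 + 1 = 11309/105.
Adding: ||u||_{H^1}^2 = 137/28 + 11309/105 = 47291/420.


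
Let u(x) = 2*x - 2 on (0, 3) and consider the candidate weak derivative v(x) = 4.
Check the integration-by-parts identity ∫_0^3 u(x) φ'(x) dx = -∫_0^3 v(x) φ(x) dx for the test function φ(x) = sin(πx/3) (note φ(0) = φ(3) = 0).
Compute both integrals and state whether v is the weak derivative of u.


LHS = -12/π, RHS = -24/π. No, v is not the weak derivative of u.

u(x) = 2*x - 2, classical derivative u'(x) = 2.
φ(x) = sin(πx/3), so φ'(x) = π*cos(π*x/3)/3.
Note φ(0) = φ(3) = 0, so the boundary term u·φ vanishes.
LHS = ∫_0^3 u(x) φ'(x) dx = ∫_0^3 (2*π*x*cos(π*x/3)/3 - 2*π*cos(π*x/3)/3) dx. Term by term:
  ∫_0^3 -2*π*cos(π*x/3)/3 dx = 0;  ∫_0^3 2*π*x*cos(π*x/3)/3 dx = -12/π.
Sum: 0 − 12/π = -12/π.
So LHS = -12/π.
∫_0^3 v(x) φ(x) dx = ∫_0^3 (4*sin(π*x/3)) dx. Term by term:
  ∫_0^3 4*sin(π*x/3) dx = 24/π.
So RHS = -∫_0^3 v(x) φ(x) dx = -24/π.
LHS − RHS = 12/π ≠ 0, so the identity fails.
(For a valid weak derivative the identity must hold for EVERY test function, in particular this one. The failure shows v is NOT the weak derivative of u.)
Correct weak derivative would be u'(x) = 2.


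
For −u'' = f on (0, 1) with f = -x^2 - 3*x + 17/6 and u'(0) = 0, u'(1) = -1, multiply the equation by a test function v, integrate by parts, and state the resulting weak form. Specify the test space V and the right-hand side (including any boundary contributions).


V = H^1(0, 1) (v unrestricted at boundary; u is determined up to an additive constant); weak form: ∫_0^1 u'v' dx = ∫_0^1 (-x^2 - 3*x + 17/6) v dx − v(1) for all v ∈ V.

Multiply both sides by a test function v and integrate from 0 to 1:
  ∫_0^1 −u''(x) v(x) dx = ∫_0^1 f(x) v(x) dx.
Integrate the LHS by parts once:
  ∫_0^1 −u'' v dx = −[u'(x) v(x)]_0^1 + ∫_0^1 u'(x) v'(x) dx.
Thus ∫_0^1 u'(x) v'(x) dx = ∫_0^1 f(x) v(x) dx + [u'(x) v(x)]_0^1.
Choose V so that boundary terms are either known or forced to vanish.
u has inhomogeneous Neumann u'(0) = 0, u'(1) = -1. [u' v]_0^1 = (-1)·v(1) − (0)·v(0) = − v(1). Take V = H^1(0, 1); boundary term becomes part of RHS.
Weak formulation: find u (satisfying any essential BC) such that ∫_0^1 u'(x) v'(x) dx = ∫_0^1 f v dx − v(1) for all v ∈ V (Neumann data are natural BCs: they enter the RHS as boundary terms).
Substituting f(x) = -x^2 - 3*x + 17/6, the right-hand side is ∫_0^1 (-x^2 - 3*x + 17/6) v dx − v(1).
Compatibility check (pure Neumann): taking v ≡ 1 ∈ V gives 0 = ∫_0^1 f dx + (-1) − (0), i.e. ∫_0^1 f dx must equal u'(0) − u'(1) = 1. Indeed ∫_0^1 (-x^2 - 3*x + 17/6) dx = 1, so the data are compatible. The solution is then unique only up to an additive constant (fix it e.g. by requiring ∫_0^1 u dx = 0).
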